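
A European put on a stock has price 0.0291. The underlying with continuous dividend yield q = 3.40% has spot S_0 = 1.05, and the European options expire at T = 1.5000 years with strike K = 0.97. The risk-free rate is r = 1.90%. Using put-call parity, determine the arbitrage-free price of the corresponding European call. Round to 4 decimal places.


Answer: Call price = 0.0841

Derivation:
Put-call parity: C - P = S_0 * exp(-qT) - K * exp(-rT).
S_0 * exp(-qT) = 1.0500 * 0.95027867 = 0.99779260
K * exp(-rT) = 0.9700 * 0.97190229 = 0.94274523
C = P + S*exp(-qT) - K*exp(-rT)
C = 0.0291 + 0.99779260 - 0.94274523 = 0.0841


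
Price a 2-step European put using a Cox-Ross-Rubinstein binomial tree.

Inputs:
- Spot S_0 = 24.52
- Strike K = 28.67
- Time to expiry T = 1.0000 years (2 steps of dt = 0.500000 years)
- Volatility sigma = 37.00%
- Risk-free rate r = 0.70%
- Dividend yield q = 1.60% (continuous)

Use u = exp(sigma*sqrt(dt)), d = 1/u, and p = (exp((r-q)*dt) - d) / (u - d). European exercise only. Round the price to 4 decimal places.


Answer: Price = V(0,0) = 6.6345

Derivation:
dt = T/N = 0.500000
u = exp(sigma*sqrt(dt)) = 1.299045; d = 1/u = 0.769796
p = (exp((r-q)*dt) - d) / (u - d) = 0.426480
Discount per step: exp(-r*dt) = 0.996506
Stock lattice S(k, i) with i counting down-moves:
  k=0: S(0,0) = 24.5200
  k=1: S(1,0) = 31.8526; S(1,1) = 18.8754
  k=2: S(2,0) = 41.3779; S(2,1) = 24.5200; S(2,2) = 14.5302
Terminal payoffs V(N, i) = max(K - S_T, 0):
  V(2,0) = 0.000000; V(2,1) = 4.150000; V(2,2) = 14.139788
Backward induction: V(k, i) = exp(-r*dt) * [p * V(k+1, i) + (1-p) * V(k+1, i+1)].
  V(1,0) = exp(-r*dt) * [p*0.000000 + (1-p)*4.150000] = 2.371794
  V(1,1) = exp(-r*dt) * [p*4.150000 + (1-p)*14.139788] = 9.844829
  V(0,0) = exp(-r*dt) * [p*2.371794 + (1-p)*9.844829] = 6.634470


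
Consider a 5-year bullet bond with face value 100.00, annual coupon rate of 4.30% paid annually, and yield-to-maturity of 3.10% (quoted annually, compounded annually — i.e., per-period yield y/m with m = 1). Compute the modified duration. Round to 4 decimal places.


Answer: Modified duration = 4.4775

Derivation:
Coupon per period c = face * coupon_rate / m = 4.300000
Periods per year m = 1; per-period yield y/m = 0.031000
Number of cashflows N = 5
Cashflows (t years, CF_t, discount factor 1/(1+y/m)^(m*t), PV):
  t = 1.0000: CF_t = 4.300000, DF = 0.969932, PV = 4.170708
  t = 2.0000: CF_t = 4.300000, DF = 0.940768, PV = 4.045304
  t = 3.0000: CF_t = 4.300000, DF = 0.912481, PV = 3.923670
  t = 4.0000: CF_t = 4.300000, DF = 0.885045, PV = 3.805693
  t = 5.0000: CF_t = 104.300000, DF = 0.858434, PV = 89.534617
Price P = sum_t PV_t = 105.479992
First compute Macaulay numerator sum_t t * PV_t:
  t * PV_t at t = 1.0000: 4.170708
  t * PV_t at t = 2.0000: 8.090607
  t * PV_t at t = 3.0000: 11.771010
  t * PV_t at t = 4.0000: 15.222774
  t * PV_t at t = 5.0000: 447.673087
Macaulay duration D = 486.928185 / 105.479992 = 4.616309
Modified duration = D / (1 + y/m) = 4.616309 / (1 + 0.031000) = 4.477506


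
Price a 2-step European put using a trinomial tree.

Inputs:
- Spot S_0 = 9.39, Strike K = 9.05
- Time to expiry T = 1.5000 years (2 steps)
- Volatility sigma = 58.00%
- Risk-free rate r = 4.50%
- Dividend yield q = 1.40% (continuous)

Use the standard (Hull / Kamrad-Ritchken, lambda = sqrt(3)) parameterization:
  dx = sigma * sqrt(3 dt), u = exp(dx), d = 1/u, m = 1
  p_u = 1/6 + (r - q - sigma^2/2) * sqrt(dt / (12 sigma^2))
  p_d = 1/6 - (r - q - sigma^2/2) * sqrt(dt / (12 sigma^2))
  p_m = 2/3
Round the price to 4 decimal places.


Answer: Price = V(0,0) = 1.7925

Derivation:
dt = T/N = 0.750000; dx = sigma*sqrt(3*dt) = 0.870000
u = exp(dx) = 2.386911; d = 1/u = 0.418952
p_u = 0.107529, p_m = 0.666667, p_d = 0.225805
Discount per step: exp(-r*dt) = 0.966813
Stock lattice S(k, j) with j the centered position index:
  k=0: S(0,+0) = 9.3900
  k=1: S(1,-1) = 3.9340; S(1,+0) = 9.3900; S(1,+1) = 22.4131
  k=2: S(2,-2) = 1.6481; S(2,-1) = 3.9340; S(2,+0) = 9.3900; S(2,+1) = 22.4131; S(2,+2) = 53.4981
Terminal payoffs V(N, j) = max(K - S_T, 0):
  V(2,-2) = 7.401863; V(2,-1) = 5.116045; V(2,+0) = 0.000000; V(2,+1) = 0.000000; V(2,+2) = 0.000000
Backward induction: V(k, j) = exp(-r*dt) * [p_u * V(k+1, j+1) + p_m * V(k+1, j) + p_d * V(k+1, j-1)]
  V(1,-1) = exp(-r*dt) * [p_u*0.000000 + p_m*5.116045 + p_d*7.401863] = 4.913414
  V(1,+0) = exp(-r*dt) * [p_u*0.000000 + p_m*0.000000 + p_d*5.116045] = 1.116888
  V(1,+1) = exp(-r*dt) * [p_u*0.000000 + p_m*0.000000 + p_d*0.000000] = 0.000000
  V(0,+0) = exp(-r*dt) * [p_u*0.000000 + p_m*1.116888 + p_d*4.913414] = 1.792533


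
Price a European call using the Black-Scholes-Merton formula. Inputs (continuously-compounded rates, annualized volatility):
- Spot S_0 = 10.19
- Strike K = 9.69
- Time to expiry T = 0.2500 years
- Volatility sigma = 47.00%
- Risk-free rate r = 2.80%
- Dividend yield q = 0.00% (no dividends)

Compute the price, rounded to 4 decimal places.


Answer: Price = 1.2377

Derivation:
d1 = (ln(S/K) + (r - q + 0.5*sigma^2) * T) / (sigma * sqrt(T)) = 0.36138264
d2 = d1 - sigma * sqrt(T) = 0.12638264
exp(-rT) = 0.99302444; exp(-qT) = 1.00000000
C = S_0 * exp(-qT) * N(d1) - K * exp(-rT) * N(d2)
N(d1) = 0.64109329; N(d2) = 0.55028548
C = 10.1900 * 1.00000000 * 0.64109329 - 9.6900 * 0.99302444 * 0.55028548 = 1.2377


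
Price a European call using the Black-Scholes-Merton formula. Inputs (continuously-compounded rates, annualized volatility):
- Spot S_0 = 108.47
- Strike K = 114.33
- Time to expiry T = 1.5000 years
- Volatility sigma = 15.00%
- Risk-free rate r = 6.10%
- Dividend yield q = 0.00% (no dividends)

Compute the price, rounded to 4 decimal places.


Answer: Price = 10.0290

Derivation:
d1 = (ln(S/K) + (r - q + 0.5*sigma^2) * T) / (sigma * sqrt(T)) = 0.30351700
d2 = d1 - sigma * sqrt(T) = 0.11980527
exp(-rT) = 0.91256132; exp(-qT) = 1.00000000
C = S_0 * exp(-qT) * N(d1) - K * exp(-rT) * N(d2)
N(d1) = 0.61925205; N(d2) = 0.54768130
C = 108.4700 * 1.00000000 * 0.61925205 - 114.3300 * 0.91256132 * 0.54768130 = 10.0290


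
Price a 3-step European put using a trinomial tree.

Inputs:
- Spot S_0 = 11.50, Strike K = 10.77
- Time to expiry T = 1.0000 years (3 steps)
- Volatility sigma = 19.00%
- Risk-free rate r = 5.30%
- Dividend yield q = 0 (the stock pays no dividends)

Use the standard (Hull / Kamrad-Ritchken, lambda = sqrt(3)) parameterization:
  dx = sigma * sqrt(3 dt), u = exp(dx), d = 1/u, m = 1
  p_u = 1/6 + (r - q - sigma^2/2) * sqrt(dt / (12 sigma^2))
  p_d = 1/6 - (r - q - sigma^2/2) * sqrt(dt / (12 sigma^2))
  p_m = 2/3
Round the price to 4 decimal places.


dt = T/N = 0.333333; dx = sigma*sqrt(3*dt) = 0.190000
u = exp(dx) = 1.209250; d = 1/u = 0.826959
p_u = 0.197325, p_m = 0.666667, p_d = 0.136009
Discount per step: exp(-r*dt) = 0.982488
Stock lattice S(k, j) with j the centered position index:
  k=0: S(0,+0) = 11.5000
  k=1: S(1,-1) = 9.5100; S(1,+0) = 11.5000; S(1,+1) = 13.9064
  k=2: S(2,-2) = 7.8644; S(2,-1) = 9.5100; S(2,+0) = 11.5000; S(2,+1) = 13.9064; S(2,+2) = 16.8163
  k=3: S(3,-3) = 6.5035; S(3,-2) = 7.8644; S(3,-1) = 9.5100; S(3,+0) = 11.5000; S(3,+1) = 13.9064; S(3,+2) = 16.8163; S(3,+3) = 20.3351
Terminal payoffs V(N, j) = max(K - S_T, 0):
  V(3,-3) = 4.266457; V(3,-2) = 2.905594; V(3,-1) = 1.259970; V(3,+0) = 0.000000; V(3,+1) = 0.000000; V(3,+2) = 0.000000; V(3,+3) = 0.000000
Backward induction: V(k, j) = exp(-r*dt) * [p_u * V(k+1, j+1) + p_m * V(k+1, j) + p_d * V(k+1, j-1)]
  V(2,-2) = exp(-r*dt) * [p_u*1.259970 + p_m*2.905594 + p_d*4.266457] = 2.717525
  V(2,-1) = exp(-r*dt) * [p_u*0.000000 + p_m*1.259970 + p_d*2.905594] = 1.213537
  V(2,+0) = exp(-r*dt) * [p_u*0.000000 + p_m*0.000000 + p_d*1.259970] = 0.168366
  V(2,+1) = exp(-r*dt) * [p_u*0.000000 + p_m*0.000000 + p_d*0.000000] = 0.000000
  V(2,+2) = exp(-r*dt) * [p_u*0.000000 + p_m*0.000000 + p_d*0.000000] = 0.000000
  V(1,-1) = exp(-r*dt) * [p_u*0.168366 + p_m*1.213537 + p_d*2.717525] = 1.190633
  V(1,+0) = exp(-r*dt) * [p_u*0.000000 + p_m*0.168366 + p_d*1.213537] = 0.272440
  V(1,+1) = exp(-r*dt) * [p_u*0.000000 + p_m*0.000000 + p_d*0.168366] = 0.022498
  V(0,+0) = exp(-r*dt) * [p_u*0.022498 + p_m*0.272440 + p_d*1.190633] = 0.341908

Answer: Price = V(0,0) = 0.3419


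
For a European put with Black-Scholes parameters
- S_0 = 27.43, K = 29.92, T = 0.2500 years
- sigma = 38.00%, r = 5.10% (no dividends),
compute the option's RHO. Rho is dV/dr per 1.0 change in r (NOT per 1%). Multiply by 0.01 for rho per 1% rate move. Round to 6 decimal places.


Answer: Rho = -5.068016

Derivation:
d1 = -0.2952097271; d2 = -0.4852097271
phi(d1) = 0.3819319129; exp(-qT) = 1.0000000000; exp(-rT) = 0.9873309369
N(-d2) = 0.6862362086
Rho = -K*T*exp(-rT)*N(-d2) = -29.9200 * 0.2500 * 0.9873309369 * 0.6862362086 = -5.068016


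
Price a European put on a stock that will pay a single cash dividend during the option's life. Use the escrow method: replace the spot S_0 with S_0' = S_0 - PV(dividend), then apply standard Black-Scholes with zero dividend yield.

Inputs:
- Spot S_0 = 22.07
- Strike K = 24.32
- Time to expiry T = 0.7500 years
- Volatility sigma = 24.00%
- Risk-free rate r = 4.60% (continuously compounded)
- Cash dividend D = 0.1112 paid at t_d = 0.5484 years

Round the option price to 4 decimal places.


Answer: Price = 2.7460

Derivation:
PV(D) = D * exp(-r * t_d) = 0.1112 * 0.97508913 = 0.10842991
S_0' = S_0 - PV(D) = 22.0700 - 0.10842991 = 21.96157009
d1 = (ln(S_0'/K) + (r + sigma^2/2)*T) / (sigma*sqrt(T)) = -0.22086027
d2 = d1 - sigma*sqrt(T) = -0.42870637
exp(-rT) = 0.96608834
N(-d1) = 0.58739938; N(-d2) = 0.66593154
P = K * exp(-rT) * N(-d2) - S_0' * N(-d1) = 24.3200 * 0.96608834 * 0.66593154 - 21.96157009 * 0.58739938 = 2.7460


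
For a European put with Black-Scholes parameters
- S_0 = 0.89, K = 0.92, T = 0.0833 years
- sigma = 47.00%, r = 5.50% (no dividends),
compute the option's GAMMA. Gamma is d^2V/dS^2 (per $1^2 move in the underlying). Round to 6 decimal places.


Answer: Gamma = 3.270935

Derivation:
d1 = -0.1427954096; d2 = -0.2784455847
phi(d1) = 0.3948956218; exp(-qT) = 1.0000000000; exp(-rT) = 0.9954289791
Gamma = exp(-qT) * phi(d1) / (S * sigma * sqrt(T)) = 1.0000000000 * 0.3948956218 / (0.8900 * 0.4700 * 0.2886173938) = 3.270935


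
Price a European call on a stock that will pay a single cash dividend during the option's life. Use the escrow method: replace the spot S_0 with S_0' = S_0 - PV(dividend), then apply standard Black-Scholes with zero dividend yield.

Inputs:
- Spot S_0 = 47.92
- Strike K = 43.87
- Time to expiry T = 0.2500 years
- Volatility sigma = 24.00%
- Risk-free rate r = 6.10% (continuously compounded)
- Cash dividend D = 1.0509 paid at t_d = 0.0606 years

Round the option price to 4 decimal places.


Answer: Price = 4.4657

Derivation:
PV(D) = D * exp(-r * t_d) = 1.0509 * 0.99631022 = 1.04702241
S_0' = S_0 - PV(D) = 47.9200 - 1.04702241 = 46.87297759
d1 = (ln(S_0'/K) + (r + sigma^2/2)*T) / (sigma*sqrt(T)) = 0.73883853
d2 = d1 - sigma*sqrt(T) = 0.61883853
exp(-rT) = 0.98486569
N(d1) = 0.76999747; N(d2) = 0.73198863
C = S_0' * N(d1) - K * exp(-rT) * N(d2) = 46.87297759 * 0.76999747 - 43.8700 * 0.98486569 * 0.73198863 = 4.4657


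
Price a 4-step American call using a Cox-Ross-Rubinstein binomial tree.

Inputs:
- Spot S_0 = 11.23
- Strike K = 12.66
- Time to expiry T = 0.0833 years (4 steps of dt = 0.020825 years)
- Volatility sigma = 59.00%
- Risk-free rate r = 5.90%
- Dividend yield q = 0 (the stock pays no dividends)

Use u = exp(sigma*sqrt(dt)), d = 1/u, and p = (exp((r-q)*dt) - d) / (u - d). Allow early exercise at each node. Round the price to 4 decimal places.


Answer: Price = V(0,0) = 0.3272

Derivation:
dt = T/N = 0.020825
u = exp(sigma*sqrt(dt)) = 1.088872; d = 1/u = 0.918382
p = (exp((r-q)*dt) - d) / (u - d) = 0.485938
Discount per step: exp(-r*dt) = 0.998772
Stock lattice S(k, i) with i counting down-moves:
  k=0: S(0,0) = 11.2300
  k=1: S(1,0) = 12.2280; S(1,1) = 10.3134
  k=2: S(2,0) = 13.3148; S(2,1) = 11.2300; S(2,2) = 9.4717
  k=3: S(3,0) = 14.4981; S(3,1) = 12.2280; S(3,2) = 10.3134; S(3,3) = 8.6986
  k=4: S(4,0) = 15.7865; S(4,1) = 13.3148; S(4,2) = 11.2300; S(4,3) = 9.4717; S(4,4) = 7.9886
Terminal payoffs V(N, i) = max(S_T - K, 0):
  V(4,0) = 3.126534; V(4,1) = 0.654758; V(4,2) = 0.000000; V(4,3) = 0.000000; V(4,4) = 0.000000
Backward induction: V(k, i) = exp(-r*dt) * [p * V(k+1, i) + (1-p) * V(k+1, i+1)]; then take max(V_cont, immediate exercise) for American.
  V(3,0) = exp(-r*dt) * [p*3.126534 + (1-p)*0.654758] = 1.853610; exercise = 1.838065; V(3,0) = max -> 1.853610
  V(3,1) = exp(-r*dt) * [p*0.654758 + (1-p)*0.000000] = 0.317781; exercise = 0.000000; V(3,1) = max -> 0.317781
  V(3,2) = exp(-r*dt) * [p*0.000000 + (1-p)*0.000000] = 0.000000; exercise = 0.000000; V(3,2) = max -> 0.000000
  V(3,3) = exp(-r*dt) * [p*0.000000 + (1-p)*0.000000] = 0.000000; exercise = 0.000000; V(3,3) = max -> 0.000000
  V(2,0) = exp(-r*dt) * [p*1.853610 + (1-p)*0.317781] = 1.062793; exercise = 0.654758; V(2,0) = max -> 1.062793
  V(2,1) = exp(-r*dt) * [p*0.317781 + (1-p)*0.000000] = 0.154233; exercise = 0.000000; V(2,1) = max -> 0.154233
  V(2,2) = exp(-r*dt) * [p*0.000000 + (1-p)*0.000000] = 0.000000; exercise = 0.000000; V(2,2) = max -> 0.000000
  V(1,0) = exp(-r*dt) * [p*1.062793 + (1-p)*0.154233] = 0.595005; exercise = 0.000000; V(1,0) = max -> 0.595005
  V(1,1) = exp(-r*dt) * [p*0.154233 + (1-p)*0.000000] = 0.074856; exercise = 0.000000; V(1,1) = max -> 0.074856
  V(0,0) = exp(-r*dt) * [p*0.595005 + (1-p)*0.074856] = 0.327214; exercise = 0.000000; V(0,0) = max -> 0.327214


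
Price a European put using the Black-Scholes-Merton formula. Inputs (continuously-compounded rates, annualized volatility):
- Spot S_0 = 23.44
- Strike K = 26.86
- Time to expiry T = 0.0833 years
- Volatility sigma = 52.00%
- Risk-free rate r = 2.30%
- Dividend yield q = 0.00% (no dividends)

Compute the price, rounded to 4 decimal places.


Answer: Price = 3.7495

Derivation:
d1 = (ln(S/K) + (r - q + 0.5*sigma^2) * T) / (sigma * sqrt(T)) = -0.81966491
d2 = d1 - sigma * sqrt(T) = -0.96974596
exp(-rT) = 0.99808593; exp(-qT) = 1.00000000
P = K * exp(-rT) * N(-d2) - S_0 * exp(-qT) * N(-d1)
N(-d1) = 0.79379642; N(-d2) = 0.83391343
P = 26.8600 * 0.99808593 * 0.83391343 - 23.4400 * 1.00000000 * 0.79379642 = 3.7495


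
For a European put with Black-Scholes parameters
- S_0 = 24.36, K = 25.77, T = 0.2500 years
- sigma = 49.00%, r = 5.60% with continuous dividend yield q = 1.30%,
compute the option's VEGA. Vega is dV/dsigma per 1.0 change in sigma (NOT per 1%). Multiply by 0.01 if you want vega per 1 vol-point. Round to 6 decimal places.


d1 = -0.0632901299; d2 = -0.3082901299
phi(d1) = 0.3981440703; exp(-qT) = 0.9967552755; exp(-rT) = 0.9860975443
Vega = S * exp(-qT) * phi(d1) * sqrt(T) = 24.3600 * 0.9967552755 * 0.3981440703 * 0.5000000000 = 4.833660

Answer: Vega = 4.833660


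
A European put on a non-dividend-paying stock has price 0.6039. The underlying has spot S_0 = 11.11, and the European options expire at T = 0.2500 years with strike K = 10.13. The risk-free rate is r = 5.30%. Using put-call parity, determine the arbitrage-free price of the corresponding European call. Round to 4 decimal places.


Put-call parity: C - P = S_0 * exp(-qT) - K * exp(-rT).
S_0 * exp(-qT) = 11.1100 * 1.00000000 = 11.11000000
K * exp(-rT) = 10.1300 * 0.98683739 = 9.99666281
C = P + S*exp(-qT) - K*exp(-rT)
C = 0.6039 + 11.11000000 - 9.99666281 = 1.7172

Answer: Call price = 1.7172


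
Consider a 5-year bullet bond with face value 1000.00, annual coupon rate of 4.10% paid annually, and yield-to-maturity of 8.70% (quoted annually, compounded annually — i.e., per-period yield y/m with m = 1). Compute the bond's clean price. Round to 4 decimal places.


Coupon per period c = face * coupon_rate / m = 41.000000
Periods per year m = 1; per-period yield y/m = 0.087000
Number of cashflows N = 5
Cashflows (t years, CF_t, discount factor 1/(1+y/m)^(m*t), PV):
  t = 1.0000: CF_t = 41.000000, DF = 0.919963, PV = 37.718491
  t = 2.0000: CF_t = 41.000000, DF = 0.846332, PV = 34.699624
  t = 3.0000: CF_t = 41.000000, DF = 0.778595, PV = 31.922377
  t = 4.0000: CF_t = 41.000000, DF = 0.716278, PV = 29.367412
  t = 5.0000: CF_t = 1041.000000, DF = 0.658950, PV = 685.966661
Price P = sum_t PV_t = 819.674566

Answer: Price = 819.6746


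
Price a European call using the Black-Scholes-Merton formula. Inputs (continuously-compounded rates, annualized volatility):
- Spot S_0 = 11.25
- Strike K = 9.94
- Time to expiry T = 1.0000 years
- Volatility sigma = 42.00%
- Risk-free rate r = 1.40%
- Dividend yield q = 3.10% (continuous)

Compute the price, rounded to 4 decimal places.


d1 = (ln(S/K) + (r - q + 0.5*sigma^2) * T) / (sigma * sqrt(T)) = 0.46428835
d2 = d1 - sigma * sqrt(T) = 0.04428835
exp(-rT) = 0.98609754; exp(-qT) = 0.96947557
C = S_0 * exp(-qT) * N(d1) - K * exp(-rT) * N(d2)
N(d1) = 0.67877942; N(d2) = 0.51766272
C = 11.2500 * 0.96947557 * 0.67877942 - 9.9400 * 0.98609754 * 0.51766272 = 2.3291

Answer: Price = 2.3291


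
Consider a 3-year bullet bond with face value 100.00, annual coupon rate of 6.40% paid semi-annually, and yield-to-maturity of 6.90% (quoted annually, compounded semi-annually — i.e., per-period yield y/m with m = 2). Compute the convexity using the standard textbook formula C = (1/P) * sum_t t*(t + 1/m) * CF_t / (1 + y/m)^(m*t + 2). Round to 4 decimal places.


Coupon per period c = face * coupon_rate / m = 3.200000
Periods per year m = 2; per-period yield y/m = 0.034500
Number of cashflows N = 6
Cashflows (t years, CF_t, discount factor 1/(1+y/m)^(m*t), PV):
  t = 0.5000: CF_t = 3.200000, DF = 0.966651, PV = 3.093282
  t = 1.0000: CF_t = 3.200000, DF = 0.934413, PV = 2.990123
  t = 1.5000: CF_t = 3.200000, DF = 0.903251, PV = 2.890404
  t = 2.0000: CF_t = 3.200000, DF = 0.873128, PV = 2.794010
  t = 2.5000: CF_t = 3.200000, DF = 0.844010, PV = 2.700832
  t = 3.0000: CF_t = 103.200000, DF = 0.815863, PV = 84.197021
Price P = sum_t PV_t = 98.665671
Convexity numerator sum_t t*(t + 1/m) * CF_t / (1+y/m)^(m*t + 2):
  t = 0.5000: term = 1.445202
  t = 1.0000: term = 4.191015
  t = 1.5000: term = 8.102495
  t = 2.0000: term = 13.053802
  t = 2.5000: term = 18.927697
  t = 3.0000: term = 826.085571
Convexity = (1/P) * sum = 871.805781 / 98.665671 = 8.835959

Answer: Convexity = 8.8360


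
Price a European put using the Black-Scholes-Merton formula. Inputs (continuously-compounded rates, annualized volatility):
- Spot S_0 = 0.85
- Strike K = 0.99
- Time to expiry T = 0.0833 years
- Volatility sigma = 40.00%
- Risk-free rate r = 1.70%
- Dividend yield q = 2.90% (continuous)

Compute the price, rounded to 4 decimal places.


Answer: Price = 0.1452

Derivation:
d1 = (ln(S/K) + (r - q + 0.5*sigma^2) * T) / (sigma * sqrt(T)) = -1.27161596
d2 = d1 - sigma * sqrt(T) = -1.38706292
exp(-rT) = 0.99858490; exp(-qT) = 0.99758722
P = K * exp(-rT) * N(-d2) - S_0 * exp(-qT) * N(-d1)
N(-d1) = 0.89824520; N(-d2) = 0.91728871
P = 0.9900 * 0.99858490 * 0.91728871 - 0.8500 * 0.99758722 * 0.89824520 = 0.1452


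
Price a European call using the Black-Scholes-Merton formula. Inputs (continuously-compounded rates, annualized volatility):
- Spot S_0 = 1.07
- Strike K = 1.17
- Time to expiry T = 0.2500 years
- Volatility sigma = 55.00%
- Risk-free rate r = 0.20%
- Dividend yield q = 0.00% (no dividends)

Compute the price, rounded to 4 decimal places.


d1 = (ln(S/K) + (r - q + 0.5*sigma^2) * T) / (sigma * sqrt(T)) = -0.18557309
d2 = d1 - sigma * sqrt(T) = -0.46057309
exp(-rT) = 0.99950012; exp(-qT) = 1.00000000
C = S_0 * exp(-qT) * N(d1) - K * exp(-rT) * N(d2)
N(d1) = 0.42638978; N(d2) = 0.32255246
C = 1.0700 * 1.00000000 * 0.42638978 - 1.1700 * 0.99950012 * 0.32255246 = 0.0790

Answer: Price = 0.0790


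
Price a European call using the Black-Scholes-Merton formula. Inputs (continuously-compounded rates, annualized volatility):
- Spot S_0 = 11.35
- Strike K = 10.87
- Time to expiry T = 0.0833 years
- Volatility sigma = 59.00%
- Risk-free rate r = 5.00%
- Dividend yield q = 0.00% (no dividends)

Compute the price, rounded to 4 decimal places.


d1 = (ln(S/K) + (r - q + 0.5*sigma^2) * T) / (sigma * sqrt(T)) = 0.36335952
d2 = d1 - sigma * sqrt(T) = 0.19307526
exp(-rT) = 0.99584366; exp(-qT) = 1.00000000
C = S_0 * exp(-qT) * N(d1) - K * exp(-rT) * N(d2)
N(d1) = 0.64183183; N(d2) = 0.57654999
C = 11.3500 * 1.00000000 * 0.64183183 - 10.8700 * 0.99584366 * 0.57654999 = 1.0437

Answer: Price = 1.0437


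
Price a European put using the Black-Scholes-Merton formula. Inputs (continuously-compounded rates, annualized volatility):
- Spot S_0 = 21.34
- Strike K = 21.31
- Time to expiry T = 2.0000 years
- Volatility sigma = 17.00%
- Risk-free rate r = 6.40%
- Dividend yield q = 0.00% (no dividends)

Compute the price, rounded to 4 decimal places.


d1 = (ln(S/K) + (r - q + 0.5*sigma^2) * T) / (sigma * sqrt(T)) = 0.65846948
d2 = d1 - sigma * sqrt(T) = 0.41805317
exp(-rT) = 0.87985338; exp(-qT) = 1.00000000
P = K * exp(-rT) * N(-d2) - S_0 * exp(-qT) * N(-d1)
N(-d1) = 0.25511825; N(-d2) = 0.33795412
P = 21.3100 * 0.87985338 * 0.33795412 - 21.3400 * 1.00000000 * 0.25511825 = 0.8923

Answer: Price = 0.8923


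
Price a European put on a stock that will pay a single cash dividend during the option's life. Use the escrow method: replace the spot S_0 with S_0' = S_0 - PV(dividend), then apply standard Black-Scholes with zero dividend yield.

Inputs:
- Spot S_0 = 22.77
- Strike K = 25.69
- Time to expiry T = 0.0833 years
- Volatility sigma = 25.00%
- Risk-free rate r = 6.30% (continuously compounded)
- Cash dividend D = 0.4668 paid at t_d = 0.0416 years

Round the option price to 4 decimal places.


PV(D) = D * exp(-r * t_d) = 0.4668 * 0.99738263 = 0.46557821
S_0' = S_0 - PV(D) = 22.7700 - 0.46557821 = 22.30442179
d1 = (ln(S_0'/K) + (r + sigma^2/2)*T) / (sigma*sqrt(T)) = -1.84972692
d2 = d1 - sigma*sqrt(T) = -1.92188127
exp(-rT) = 0.99476585
N(-d1) = 0.96782354; N(-d2) = 0.97268965
P = K * exp(-rT) * N(-d2) - S_0' * N(-d1) = 25.6900 * 0.99476585 * 0.97268965 - 22.30442179 * 0.96782354 = 3.2709

Answer: Price = 3.2709


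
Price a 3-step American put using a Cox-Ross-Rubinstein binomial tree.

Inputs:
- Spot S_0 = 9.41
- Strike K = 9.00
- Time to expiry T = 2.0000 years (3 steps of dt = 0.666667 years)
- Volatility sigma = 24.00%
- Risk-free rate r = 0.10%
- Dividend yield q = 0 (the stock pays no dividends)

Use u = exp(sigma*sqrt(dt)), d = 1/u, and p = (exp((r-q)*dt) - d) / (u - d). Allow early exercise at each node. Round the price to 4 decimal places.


dt = T/N = 0.666667
u = exp(sigma*sqrt(dt)) = 1.216477; d = 1/u = 0.822046
p = (exp((r-q)*dt) - d) / (u - d) = 0.452857
Discount per step: exp(-r*dt) = 0.999334
Stock lattice S(k, i) with i counting down-moves:
  k=0: S(0,0) = 9.4100
  k=1: S(1,0) = 11.4471; S(1,1) = 7.7355
  k=2: S(2,0) = 13.9251; S(2,1) = 9.4100; S(2,2) = 6.3589
  k=3: S(3,0) = 16.9395; S(3,1) = 11.4471; S(3,2) = 7.7355; S(3,3) = 5.2273
Terminal payoffs V(N, i) = max(K - S_T, 0):
  V(3,0) = 0.000000; V(3,1) = 0.000000; V(3,2) = 1.264549; V(3,3) = 3.772697
Backward induction: V(k, i) = exp(-r*dt) * [p * V(k+1, i) + (1-p) * V(k+1, i+1)]; then take max(V_cont, immediate exercise) for American.
  V(2,0) = exp(-r*dt) * [p*0.000000 + (1-p)*0.000000] = 0.000000; exercise = 0.000000; V(2,0) = max -> 0.000000
  V(2,1) = exp(-r*dt) * [p*0.000000 + (1-p)*1.264549] = 0.691428; exercise = 0.000000; V(2,1) = max -> 0.691428
  V(2,2) = exp(-r*dt) * [p*1.264549 + (1-p)*3.772697] = 2.635107; exercise = 2.641105; V(2,2) = max -> 2.641105
  V(1,0) = exp(-r*dt) * [p*0.000000 + (1-p)*0.691428] = 0.378058; exercise = 0.000000; V(1,0) = max -> 0.378058
  V(1,1) = exp(-r*dt) * [p*0.691428 + (1-p)*2.641105] = 1.757008; exercise = 1.264549; V(1,1) = max -> 1.757008
  V(0,0) = exp(-r*dt) * [p*0.378058 + (1-p)*1.757008] = 1.131786; exercise = 0.000000; V(0,0) = max -> 1.131786

Answer: Price = V(0,0) = 1.1318


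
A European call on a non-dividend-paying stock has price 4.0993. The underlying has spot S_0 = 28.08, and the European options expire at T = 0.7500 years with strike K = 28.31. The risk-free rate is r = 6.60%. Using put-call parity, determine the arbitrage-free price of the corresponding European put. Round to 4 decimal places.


Put-call parity: C - P = S_0 * exp(-qT) - K * exp(-rT).
S_0 * exp(-qT) = 28.0800 * 1.00000000 = 28.08000000
K * exp(-rT) = 28.3100 * 0.95170516 = 26.94277303
P = C - S*exp(-qT) + K*exp(-rT)
P = 4.0993 - 28.08000000 + 26.94277303 = 2.9621

Answer: Put price = 2.9621


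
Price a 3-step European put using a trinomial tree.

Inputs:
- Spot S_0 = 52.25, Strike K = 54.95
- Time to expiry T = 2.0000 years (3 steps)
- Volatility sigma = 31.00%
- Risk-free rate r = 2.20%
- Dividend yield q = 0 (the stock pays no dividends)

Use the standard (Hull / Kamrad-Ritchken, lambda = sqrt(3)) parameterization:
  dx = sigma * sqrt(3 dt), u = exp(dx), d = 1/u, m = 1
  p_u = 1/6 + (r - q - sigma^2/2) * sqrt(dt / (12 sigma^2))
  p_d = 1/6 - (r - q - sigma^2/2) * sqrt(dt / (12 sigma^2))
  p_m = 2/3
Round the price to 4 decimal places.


dt = T/N = 0.666667; dx = sigma*sqrt(3*dt) = 0.438406
u = exp(dx) = 1.550234; d = 1/u = 0.645064
p_u = 0.146860, p_m = 0.666667, p_d = 0.186473
Discount per step: exp(-r*dt) = 0.985440
Stock lattice S(k, j) with j the centered position index:
  k=0: S(0,+0) = 52.2500
  k=1: S(1,-1) = 33.7046; S(1,+0) = 52.2500; S(1,+1) = 80.9998
  k=2: S(2,-2) = 21.7416; S(2,-1) = 33.7046; S(2,+0) = 52.2500; S(2,+1) = 80.9998; S(2,+2) = 125.5686
  k=3: S(3,-3) = 14.0247; S(3,-2) = 21.7416; S(3,-1) = 33.7046; S(3,+0) = 52.2500; S(3,+1) = 80.9998; S(3,+2) = 125.5686; S(3,+3) = 194.6608
Terminal payoffs V(N, j) = max(K - S_T, 0):
  V(3,-3) = 40.925283; V(3,-2) = 33.208400; V(3,-1) = 21.245422; V(3,+0) = 2.700000; V(3,+1) = 0.000000; V(3,+2) = 0.000000; V(3,+3) = 0.000000
Backward induction: V(k, j) = exp(-r*dt) * [p_u * V(k+1, j+1) + p_m * V(k+1, j) + p_d * V(k+1, j-1)]
  V(2,-2) = exp(-r*dt) * [p_u*21.245422 + p_m*33.208400 + p_d*40.925283] = 32.411635
  V(2,-1) = exp(-r*dt) * [p_u*2.700000 + p_m*21.245422 + p_d*33.208400] = 20.450465
  V(2,+0) = exp(-r*dt) * [p_u*0.000000 + p_m*2.700000 + p_d*21.245422] = 5.677815
  V(2,+1) = exp(-r*dt) * [p_u*0.000000 + p_m*0.000000 + p_d*2.700000] = 0.496147
  V(2,+2) = exp(-r*dt) * [p_u*0.000000 + p_m*0.000000 + p_d*0.000000] = 0.000000
  V(1,-1) = exp(-r*dt) * [p_u*5.677815 + p_m*20.450465 + p_d*32.411635] = 20.212752
  V(1,+0) = exp(-r*dt) * [p_u*0.496147 + p_m*5.677815 + p_d*20.450465] = 7.559844
  V(1,+1) = exp(-r*dt) * [p_u*0.000000 + p_m*0.496147 + p_d*5.677815] = 1.369295
  V(0,+0) = exp(-r*dt) * [p_u*1.369295 + p_m*7.559844 + p_d*20.212752] = 8.878944

Answer: Price = V(0,0) = 8.8789


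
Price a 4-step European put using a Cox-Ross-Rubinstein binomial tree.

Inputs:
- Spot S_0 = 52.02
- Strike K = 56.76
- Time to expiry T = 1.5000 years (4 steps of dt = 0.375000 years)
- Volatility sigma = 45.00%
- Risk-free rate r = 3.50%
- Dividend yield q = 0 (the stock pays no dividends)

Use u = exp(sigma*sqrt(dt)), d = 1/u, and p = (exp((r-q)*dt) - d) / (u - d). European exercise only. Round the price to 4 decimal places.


dt = T/N = 0.375000
u = exp(sigma*sqrt(dt)) = 1.317278; d = 1/u = 0.759141
p = (exp((r-q)*dt) - d) / (u - d) = 0.455212
Discount per step: exp(-r*dt) = 0.986961
Stock lattice S(k, i) with i counting down-moves:
  k=0: S(0,0) = 52.0200
  k=1: S(1,0) = 68.5248; S(1,1) = 39.4905
  k=2: S(2,0) = 90.2662; S(2,1) = 52.0200; S(2,2) = 29.9789
  k=3: S(3,0) = 118.9057; S(3,1) = 68.5248; S(3,2) = 39.4905; S(3,3) = 22.7582
  k=4: S(4,0) = 156.6319; S(4,1) = 90.2662; S(4,2) = 52.0200; S(4,3) = 29.9789; S(4,4) = 17.2767
Terminal payoffs V(N, i) = max(K - S_T, 0):
  V(4,0) = 0.000000; V(4,1) = 0.000000; V(4,2) = 4.740000; V(4,3) = 26.781122; V(4,4) = 39.483315
Backward induction: V(k, i) = exp(-r*dt) * [p * V(k+1, i) + (1-p) * V(k+1, i+1)].
  V(3,0) = exp(-r*dt) * [p*0.000000 + (1-p)*0.000000] = 0.000000
  V(3,1) = exp(-r*dt) * [p*0.000000 + (1-p)*4.740000] = 2.548626
  V(3,2) = exp(-r*dt) * [p*4.740000 + (1-p)*26.781122] = 16.529372
  V(3,3) = exp(-r*dt) * [p*26.781122 + (1-p)*39.483315] = 33.261694
  V(2,0) = exp(-r*dt) * [p*0.000000 + (1-p)*2.548626] = 1.370358
  V(2,1) = exp(-r*dt) * [p*2.548626 + (1-p)*16.529372] = 10.032629
  V(2,2) = exp(-r*dt) * [p*16.529372 + (1-p)*33.261694] = 25.310558
  V(1,0) = exp(-r*dt) * [p*1.370358 + (1-p)*10.032629] = 6.010062
  V(1,1) = exp(-r*dt) * [p*10.032629 + (1-p)*25.310558] = 18.116522
  V(0,0) = exp(-r*dt) * [p*6.010062 + (1-p)*18.116522] = 12.441156

Answer: Price = V(0,0) = 12.4412


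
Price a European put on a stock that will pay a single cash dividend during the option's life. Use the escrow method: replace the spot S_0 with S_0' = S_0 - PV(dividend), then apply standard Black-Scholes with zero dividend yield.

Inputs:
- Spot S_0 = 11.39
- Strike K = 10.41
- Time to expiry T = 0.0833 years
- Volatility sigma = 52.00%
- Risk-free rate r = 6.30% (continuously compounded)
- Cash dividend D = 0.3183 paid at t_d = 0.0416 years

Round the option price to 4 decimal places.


PV(D) = D * exp(-r * t_d) = 0.3183 * 0.99738263 = 0.31746689
S_0' = S_0 - PV(D) = 11.3900 - 0.31746689 = 11.07253311
d1 = (ln(S_0'/K) + (r + sigma^2/2)*T) / (sigma*sqrt(T)) = 0.52112327
d2 = d1 - sigma*sqrt(T) = 0.37104222
exp(-rT) = 0.99476585
N(-d1) = 0.30114045; N(-d2) = 0.35530304
P = K * exp(-rT) * N(-d2) - S_0' * N(-d1) = 10.4100 * 0.99476585 * 0.35530304 - 11.07253311 * 0.30114045 = 0.3450

Answer: Price = 0.3450


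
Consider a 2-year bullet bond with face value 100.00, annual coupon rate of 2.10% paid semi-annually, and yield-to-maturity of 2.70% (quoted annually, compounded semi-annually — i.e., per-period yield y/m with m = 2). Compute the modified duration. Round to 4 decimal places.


Answer: Modified duration = 1.9426

Derivation:
Coupon per period c = face * coupon_rate / m = 1.050000
Periods per year m = 2; per-period yield y/m = 0.013500
Number of cashflows N = 4
Cashflows (t years, CF_t, discount factor 1/(1+y/m)^(m*t), PV):
  t = 0.5000: CF_t = 1.050000, DF = 0.986680, PV = 1.036014
  t = 1.0000: CF_t = 1.050000, DF = 0.973537, PV = 1.022214
  t = 1.5000: CF_t = 1.050000, DF = 0.960569, PV = 1.008598
  t = 2.0000: CF_t = 101.050000, DF = 0.947774, PV = 95.772606
Price P = sum_t PV_t = 98.839432
First compute Macaulay numerator sum_t t * PV_t:
  t * PV_t at t = 0.5000: 0.518007
  t * PV_t at t = 1.0000: 1.022214
  t * PV_t at t = 1.5000: 1.512897
  t * PV_t at t = 2.0000: 191.545212
Macaulay duration D = 194.598330 / 98.839432 = 1.968833
Modified duration = D / (1 + y/m) = 1.968833 / (1 + 0.013500) = 1.942608


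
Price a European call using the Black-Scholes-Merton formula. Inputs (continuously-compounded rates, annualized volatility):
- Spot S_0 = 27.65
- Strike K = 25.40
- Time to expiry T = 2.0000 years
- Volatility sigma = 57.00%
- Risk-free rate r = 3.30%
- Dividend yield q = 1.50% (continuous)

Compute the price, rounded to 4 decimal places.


Answer: Price = 9.5344

Derivation:
d1 = (ln(S/K) + (r - q + 0.5*sigma^2) * T) / (sigma * sqrt(T)) = 0.55300285
d2 = d1 - sigma * sqrt(T) = -0.25309888
exp(-rT) = 0.93613086; exp(-qT) = 0.97044553
C = S_0 * exp(-qT) * N(d1) - K * exp(-rT) * N(d2)
N(d1) = 0.70986927; N(d2) = 0.40009590
C = 27.6500 * 0.97044553 * 0.70986927 - 25.4000 * 0.93613086 * 0.40009590 = 9.5344


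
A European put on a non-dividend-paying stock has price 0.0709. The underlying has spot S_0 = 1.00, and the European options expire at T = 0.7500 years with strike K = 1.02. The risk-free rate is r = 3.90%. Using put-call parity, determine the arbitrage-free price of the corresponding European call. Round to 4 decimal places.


Answer: Call price = 0.0803

Derivation:
Put-call parity: C - P = S_0 * exp(-qT) - K * exp(-rT).
S_0 * exp(-qT) = 1.0000 * 1.00000000 = 1.00000000
K * exp(-rT) = 1.0200 * 0.97117364 = 0.99059711
C = P + S*exp(-qT) - K*exp(-rT)
C = 0.0709 + 1.00000000 - 0.99059711 = 0.0803


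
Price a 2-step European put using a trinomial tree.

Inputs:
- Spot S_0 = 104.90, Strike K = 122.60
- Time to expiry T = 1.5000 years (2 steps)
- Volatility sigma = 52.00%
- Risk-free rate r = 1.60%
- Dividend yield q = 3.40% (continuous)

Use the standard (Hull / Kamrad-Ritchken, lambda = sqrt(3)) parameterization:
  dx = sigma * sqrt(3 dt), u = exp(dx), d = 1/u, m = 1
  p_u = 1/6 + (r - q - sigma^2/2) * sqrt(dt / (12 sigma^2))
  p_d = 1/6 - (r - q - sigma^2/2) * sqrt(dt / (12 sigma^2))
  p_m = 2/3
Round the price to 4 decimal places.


dt = T/N = 0.750000; dx = sigma*sqrt(3*dt) = 0.780000
u = exp(dx) = 2.181472; d = 1/u = 0.458406
p_u = 0.093013, p_m = 0.666667, p_d = 0.240321
Discount per step: exp(-r*dt) = 0.988072
Stock lattice S(k, j) with j the centered position index:
  k=0: S(0,+0) = 104.9000
  k=1: S(1,-1) = 48.0868; S(1,+0) = 104.9000; S(1,+1) = 228.8364
  k=2: S(2,-2) = 22.0433; S(2,-1) = 48.0868; S(2,+0) = 104.9000; S(2,+1) = 228.8364; S(2,+2) = 499.2003
Terminal payoffs V(N, j) = max(K - S_T, 0):
  V(2,-2) = 100.556726; V(2,-1) = 74.513209; V(2,+0) = 17.700000; V(2,+1) = 0.000000; V(2,+2) = 0.000000
Backward induction: V(k, j) = exp(-r*dt) * [p_u * V(k+1, j+1) + p_m * V(k+1, j) + p_d * V(k+1, j-1)]
  V(1,-1) = exp(-r*dt) * [p_u*17.700000 + p_m*74.513209 + p_d*100.556726] = 74.587206
  V(1,+0) = exp(-r*dt) * [p_u*0.000000 + p_m*17.700000 + p_d*74.513209] = 29.352698
  V(1,+1) = exp(-r*dt) * [p_u*0.000000 + p_m*0.000000 + p_d*17.700000] = 4.202934
  V(0,+0) = exp(-r*dt) * [p_u*4.202934 + p_m*29.352698 + p_d*74.587206] = 37.432334

Answer: Price = V(0,0) = 37.4323


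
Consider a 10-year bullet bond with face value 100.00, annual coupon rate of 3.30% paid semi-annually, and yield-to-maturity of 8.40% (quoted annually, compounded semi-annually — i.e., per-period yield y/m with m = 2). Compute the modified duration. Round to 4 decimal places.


Answer: Modified duration = 7.8572

Derivation:
Coupon per period c = face * coupon_rate / m = 1.650000
Periods per year m = 2; per-period yield y/m = 0.042000
Number of cashflows N = 20
Cashflows (t years, CF_t, discount factor 1/(1+y/m)^(m*t), PV):
  t = 0.5000: CF_t = 1.650000, DF = 0.959693, PV = 1.583493
  t = 1.0000: CF_t = 1.650000, DF = 0.921010, PV = 1.519667
  t = 1.5000: CF_t = 1.650000, DF = 0.883887, PV = 1.458414
  t = 2.0000: CF_t = 1.650000, DF = 0.848260, PV = 1.399629
  t = 2.5000: CF_t = 1.650000, DF = 0.814069, PV = 1.343214
  t = 3.0000: CF_t = 1.650000, DF = 0.781257, PV = 1.289073
  t = 3.5000: CF_t = 1.650000, DF = 0.749766, PV = 1.237115
  t = 4.0000: CF_t = 1.650000, DF = 0.719545, PV = 1.187250
  t = 4.5000: CF_t = 1.650000, DF = 0.690543, PV = 1.139395
  t = 5.0000: CF_t = 1.650000, DF = 0.662709, PV = 1.093470
  t = 5.5000: CF_t = 1.650000, DF = 0.635997, PV = 1.049395
  t = 6.0000: CF_t = 1.650000, DF = 0.610362, PV = 1.007097
  t = 6.5000: CF_t = 1.650000, DF = 0.585760, PV = 0.966504
  t = 7.0000: CF_t = 1.650000, DF = 0.562150, PV = 0.927547
  t = 7.5000: CF_t = 1.650000, DF = 0.539491, PV = 0.890160
  t = 8.0000: CF_t = 1.650000, DF = 0.517746, PV = 0.854280
  t = 8.5000: CF_t = 1.650000, DF = 0.496877, PV = 0.819847
  t = 9.0000: CF_t = 1.650000, DF = 0.476849, PV = 0.786801
  t = 9.5000: CF_t = 1.650000, DF = 0.457629, PV = 0.755088
  t = 10.0000: CF_t = 101.650000, DF = 0.439183, PV = 44.642962
Price P = sum_t PV_t = 65.950403
First compute Macaulay numerator sum_t t * PV_t:
  t * PV_t at t = 0.5000: 0.791747
  t * PV_t at t = 1.0000: 1.519667
  t * PV_t at t = 1.5000: 2.187621
  t * PV_t at t = 2.0000: 2.799259
  t * PV_t at t = 2.5000: 3.358036
  t * PV_t at t = 3.0000: 3.867220
  t * PV_t at t = 3.5000: 4.329901
  t * PV_t at t = 4.0000: 4.749000
  t * PV_t at t = 4.5000: 5.127279
  t * PV_t at t = 5.0000: 5.467349
  t * PV_t at t = 5.5000: 5.771673
  t * PV_t at t = 6.0000: 6.042582
  t * PV_t at t = 6.5000: 6.282275
  t * PV_t at t = 7.0000: 6.492828
  t * PV_t at t = 7.5000: 6.676201
  t * PV_t at t = 8.0000: 6.834243
  t * PV_t at t = 8.5000: 6.968698
  t * PV_t at t = 9.0000: 7.081211
  t * PV_t at t = 9.5000: 7.173331
  t * PV_t at t = 10.0000: 446.429622
Macaulay duration D = 539.949744 / 65.950403 = 8.187209
Modified duration = D / (1 + y/m) = 8.187209 / (1 + 0.042000) = 7.857207


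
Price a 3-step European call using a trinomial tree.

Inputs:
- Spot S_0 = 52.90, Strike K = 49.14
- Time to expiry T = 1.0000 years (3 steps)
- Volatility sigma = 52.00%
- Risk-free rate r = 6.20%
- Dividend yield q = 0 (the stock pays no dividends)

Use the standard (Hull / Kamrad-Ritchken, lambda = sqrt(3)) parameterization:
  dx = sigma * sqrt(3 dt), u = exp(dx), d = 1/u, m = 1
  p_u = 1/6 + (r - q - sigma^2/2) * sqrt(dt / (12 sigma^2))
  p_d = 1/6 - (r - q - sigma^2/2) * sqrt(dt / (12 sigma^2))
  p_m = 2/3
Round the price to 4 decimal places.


Answer: Price = V(0,0) = 13.4540

Derivation:
dt = T/N = 0.333333; dx = sigma*sqrt(3*dt) = 0.520000
u = exp(dx) = 1.682028; d = 1/u = 0.594521
p_u = 0.143205, p_m = 0.666667, p_d = 0.190128
Discount per step: exp(-r*dt) = 0.979545
Stock lattice S(k, j) with j the centered position index:
  k=0: S(0,+0) = 52.9000
  k=1: S(1,-1) = 31.4501; S(1,+0) = 52.9000; S(1,+1) = 88.9793
  k=2: S(2,-2) = 18.6978; S(2,-1) = 31.4501; S(2,+0) = 52.9000; S(2,+1) = 88.9793; S(2,+2) = 149.6656
  k=3: S(3,-3) = 11.1162; S(3,-2) = 18.6978; S(3,-1) = 31.4501; S(3,+0) = 52.9000; S(3,+1) = 88.9793; S(3,+2) = 149.6656; S(3,+3) = 251.7416
Terminal payoffs V(N, j) = max(S_T - K, 0):
  V(3,-3) = 0.000000; V(3,-2) = 0.000000; V(3,-1) = 0.000000; V(3,+0) = 3.760000; V(3,+1) = 39.839263; V(3,+2) = 100.525580; V(3,+3) = 202.601644
Backward induction: V(k, j) = exp(-r*dt) * [p_u * V(k+1, j+1) + p_m * V(k+1, j) + p_d * V(k+1, j-1)]
  V(2,-2) = exp(-r*dt) * [p_u*0.000000 + p_m*0.000000 + p_d*0.000000] = 0.000000
  V(2,-1) = exp(-r*dt) * [p_u*3.760000 + p_m*0.000000 + p_d*0.000000] = 0.527437
  V(2,+0) = exp(-r*dt) * [p_u*39.839263 + p_m*3.760000 + p_d*0.000000] = 8.043883
  V(2,+1) = exp(-r*dt) * [p_u*100.525580 + p_m*39.839263 + p_d*3.760000] = 40.817823
  V(2,+2) = exp(-r*dt) * [p_u*202.601644 + p_m*100.525580 + p_d*39.839263] = 101.486015
  V(1,-1) = exp(-r*dt) * [p_u*8.043883 + p_m*0.527437 + p_d*0.000000] = 1.472796
  V(1,+0) = exp(-r*dt) * [p_u*40.817823 + p_m*8.043883 + p_d*0.527437] = 11.076887
  V(1,+1) = exp(-r*dt) * [p_u*101.486015 + p_m*40.817823 + p_d*8.043883] = 42.389406
  V(0,+0) = exp(-r*dt) * [p_u*42.389406 + p_m*11.076887 + p_d*1.472796] = 13.454048


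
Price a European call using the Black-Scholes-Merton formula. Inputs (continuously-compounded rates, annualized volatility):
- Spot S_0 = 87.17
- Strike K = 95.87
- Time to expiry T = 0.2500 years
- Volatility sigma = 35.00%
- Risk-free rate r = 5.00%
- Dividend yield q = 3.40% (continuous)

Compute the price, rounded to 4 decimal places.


d1 = (ln(S/K) + (r - q + 0.5*sigma^2) * T) / (sigma * sqrt(T)) = -0.43325927
d2 = d1 - sigma * sqrt(T) = -0.60825927
exp(-rT) = 0.98757780; exp(-qT) = 0.99153602
C = S_0 * exp(-qT) * N(d1) - K * exp(-rT) * N(d2)
N(d1) = 0.33241321; N(d2) = 0.27150777
C = 87.1700 * 0.99153602 * 0.33241321 - 95.8700 * 0.98757780 * 0.27150777 = 3.0251

Answer: Price = 3.0251


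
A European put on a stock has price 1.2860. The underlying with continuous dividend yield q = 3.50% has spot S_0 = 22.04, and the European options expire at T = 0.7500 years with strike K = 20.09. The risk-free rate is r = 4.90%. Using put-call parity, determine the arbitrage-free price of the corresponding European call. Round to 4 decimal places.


Put-call parity: C - P = S_0 * exp(-qT) - K * exp(-rT).
S_0 * exp(-qT) = 22.0400 * 0.97409154 = 21.46897746
K * exp(-rT) = 20.0900 * 0.96391708 = 19.36509423
C = P + S*exp(-qT) - K*exp(-rT)
C = 1.2860 + 21.46897746 - 19.36509423 = 3.3899

Answer: Call price = 3.3899


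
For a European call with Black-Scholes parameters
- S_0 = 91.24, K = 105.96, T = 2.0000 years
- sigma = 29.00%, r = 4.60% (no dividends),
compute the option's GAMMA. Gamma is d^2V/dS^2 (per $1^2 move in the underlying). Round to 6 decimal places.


d1 = 0.0646923046; d2 = -0.3454296285
phi(d1) = 0.3981083477; exp(-qT) = 1.0000000000; exp(-rT) = 0.9121051495
Gamma = exp(-qT) * phi(d1) / (S * sigma * sqrt(T)) = 1.0000000000 * 0.3981083477 / (91.2400 * 0.2900 * 1.4142135624) = 0.010639

Answer: Gamma = 0.010639


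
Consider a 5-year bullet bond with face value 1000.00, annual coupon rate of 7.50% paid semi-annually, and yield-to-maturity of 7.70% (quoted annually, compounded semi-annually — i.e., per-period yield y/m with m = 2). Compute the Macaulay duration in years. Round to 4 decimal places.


Answer: Macaulay duration = 4.2568 years

Derivation:
Coupon per period c = face * coupon_rate / m = 37.500000
Periods per year m = 2; per-period yield y/m = 0.038500
Number of cashflows N = 10
Cashflows (t years, CF_t, discount factor 1/(1+y/m)^(m*t), PV):
  t = 0.5000: CF_t = 37.500000, DF = 0.962927, PV = 36.109774
  t = 1.0000: CF_t = 37.500000, DF = 0.927229, PV = 34.771087
  t = 1.5000: CF_t = 37.500000, DF = 0.892854, PV = 33.482029
  t = 2.0000: CF_t = 37.500000, DF = 0.859754, PV = 32.240760
  t = 2.5000: CF_t = 37.500000, DF = 0.827880, PV = 31.045507
  t = 3.0000: CF_t = 37.500000, DF = 0.797188, PV = 29.894567
  t = 3.5000: CF_t = 37.500000, DF = 0.767635, PV = 28.786294
  t = 4.0000: CF_t = 37.500000, DF = 0.739176, PV = 27.719109
  t = 4.5000: CF_t = 37.500000, DF = 0.711773, PV = 26.691486
  t = 5.0000: CF_t = 1037.500000, DF = 0.685386, PV = 711.087586
Price P = sum_t PV_t = 991.828198
Macaulay numerator sum_t t * PV_t:
  t * PV_t at t = 0.5000: 18.054887
  t * PV_t at t = 1.0000: 34.771087
  t * PV_t at t = 1.5000: 50.223043
  t * PV_t at t = 2.0000: 64.481519
  t * PV_t at t = 2.5000: 77.613769
  t * PV_t at t = 3.0000: 89.683700
  t * PV_t at t = 3.5000: 100.752030
  t * PV_t at t = 4.0000: 110.876435
  t * PV_t at t = 4.5000: 120.111689
  t * PV_t at t = 5.0000: 3555.437928
Macaulay duration D = (sum_t t * PV_t) / P = 4222.006086 / 991.828198 = 4.256792
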